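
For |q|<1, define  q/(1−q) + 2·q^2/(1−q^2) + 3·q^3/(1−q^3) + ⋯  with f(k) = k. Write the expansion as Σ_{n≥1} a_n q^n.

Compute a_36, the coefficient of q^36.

a_36 = 91

q^36  k|36↦f(k): 36:36 18:18 12:12 9:9 6:6 4:4 3:3 2:2 1:1  a_36=91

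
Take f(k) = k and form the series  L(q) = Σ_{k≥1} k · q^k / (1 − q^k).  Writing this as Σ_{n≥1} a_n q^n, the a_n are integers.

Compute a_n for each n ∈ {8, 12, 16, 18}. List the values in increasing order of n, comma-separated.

q^8  k|8↦f(k): 1:1 2:2 4:4 8:8  a_8=15
d|12:{12,6,4,3,2,1}  Σf=12+6+4+3+2+1=28
n=16: 1·16 2·8 4·4 8·2 16·1  f→[1+2+4+8+16]=31
q^18  k|18↦f(k): 18:18 9:9 6:6 3:3 2:2 1:1  a_18=39

15, 28, 31, 39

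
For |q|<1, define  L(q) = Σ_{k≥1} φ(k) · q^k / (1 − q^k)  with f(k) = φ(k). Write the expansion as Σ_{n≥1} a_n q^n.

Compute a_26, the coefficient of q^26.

d|26:{26,13,2,1}  Σφ=12+12+1+1=26

a_26 = 26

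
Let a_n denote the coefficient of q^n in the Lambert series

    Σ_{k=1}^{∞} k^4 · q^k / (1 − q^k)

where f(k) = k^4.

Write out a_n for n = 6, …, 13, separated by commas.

1394, 2402, 4369, 6643, 10642, 14642, 22386, 28562

d|6:{1,2,3,6}  Σf=1+16+81+1296=1394
n=7: 1·7 7·1  f→[1+2401]=2402
d|8:{1,2,4,8}  Σf=1+16+256+4096=4369
d|9:{1,3,9}  Σf=1+81+6561=6643
n=10: 1·10 2·5 5·2 10·1  f→[1+16+625+10000]=10642
n=11: 1·11 11·1  f→[1+14641]=14642
n=12: 12·1 6·2 4·3 3·4 2·6 1·12  f→[20736+1296+256+81+16+1]=22386
[q^13] f(13)=28561,f(1)=1 ⇒ 28562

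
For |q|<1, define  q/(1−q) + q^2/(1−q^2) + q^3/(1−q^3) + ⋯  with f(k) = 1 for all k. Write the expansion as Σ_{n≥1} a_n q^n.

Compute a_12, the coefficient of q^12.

a_12 = 6

d|12:{12,6,4,3,2,1}  Σf=1+1+1+1+1+1=6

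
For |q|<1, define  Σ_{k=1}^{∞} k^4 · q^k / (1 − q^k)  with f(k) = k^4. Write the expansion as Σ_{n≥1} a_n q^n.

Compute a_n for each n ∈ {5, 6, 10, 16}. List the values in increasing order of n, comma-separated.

626, 1394, 10642, 69905

n=5: 5·1 1·5  f→[625+1]=626
[q^6] f(6)=1296,f(3)=81,f(2)=16,f(1)=1 ⇒ 1394
[q^10] f(1)=1,f(2)=16,f(5)=625,f(10)=10000 ⇒ 10642
d|16:{16,8,4,2,1}  Σf=65536+4096+256+16+1=69905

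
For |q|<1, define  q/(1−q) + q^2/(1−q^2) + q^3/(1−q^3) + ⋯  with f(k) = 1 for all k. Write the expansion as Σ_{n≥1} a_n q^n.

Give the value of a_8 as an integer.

q^8  k|8↦f(k): 1:1 2:1 4:1 8:1  a_8=4

a_8 = 4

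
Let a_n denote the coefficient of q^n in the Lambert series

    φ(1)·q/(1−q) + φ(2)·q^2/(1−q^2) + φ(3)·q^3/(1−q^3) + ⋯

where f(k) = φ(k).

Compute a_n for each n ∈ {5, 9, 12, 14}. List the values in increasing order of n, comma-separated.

d|5:{5,1}  Σφ=4+1=5
q^9  k|9↦φ(k): 1:1 3:2 9:6  a_9=9
q^12  k|12↦φ(k): 12:4 6:2 4:2 3:2 2:1 1:1  a_12=12
[q^14] φ(1)=1,φ(2)=1,φ(7)=6,φ(14)=6 ⇒ 14

5, 9, 12, 14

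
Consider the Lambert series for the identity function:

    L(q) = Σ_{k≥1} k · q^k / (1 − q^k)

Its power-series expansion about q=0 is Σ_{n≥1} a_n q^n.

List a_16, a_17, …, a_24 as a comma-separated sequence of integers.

n=16: 16·1 8·2 4·4 2·8 1·16  f→[16+8+4+2+1]=31
q^17  k|17↦f(k): 17:17 1:1  a_17=18
n=18: 1·18 2·9 3·6 6·3 9·2 18·1  f→[1+2+3+6+9+18]=39
n=19: 1·19 19·1  f→[1+19]=20
q^20  k|20↦f(k): 20:20 10:10 5:5 4:4 2:2 1:1  a_20=42
[q^21] f(21)=21,f(7)=7,f(3)=3,f(1)=1 ⇒ 32
n=22: 1·22 2·11 11·2 22·1  f→[1+2+11+22]=36
d|23:{23,1}  Σf=23+1=24
n=24: 1·24 2·12 3·8 4·6 6·4 8·3 12·2 24·1  f→[1+2+3+4+6+8+12+24]=60

31, 18, 39, 20, 42, 32, 36, 24, 60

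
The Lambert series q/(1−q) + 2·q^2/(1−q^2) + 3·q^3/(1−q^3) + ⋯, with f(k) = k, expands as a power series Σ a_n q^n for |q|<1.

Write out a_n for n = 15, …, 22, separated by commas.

24, 31, 18, 39, 20, 42, 32, 36

[q^15] f(1)=1,f(3)=3,f(5)=5,f(15)=15 ⇒ 24
d|16:{16,8,4,2,1}  Σf=16+8+4+2+1=31
q^17  k|17↦f(k): 17:17 1:1  a_17=18
q^18  k|18↦f(k): 1:1 2:2 3:3 6:6 9:9 18:18  a_18=39
q^19  k|19↦f(k): 1:1 19:19  a_19=20
[q^20] f(1)=1,f(2)=2,f(4)=4,f(5)=5,f(10)=10,f(20)=20 ⇒ 42
[q^21] f(21)=21,f(7)=7,f(3)=3,f(1)=1 ⇒ 32
d|22:{22,11,2,1}  Σf=22+11+2+1=36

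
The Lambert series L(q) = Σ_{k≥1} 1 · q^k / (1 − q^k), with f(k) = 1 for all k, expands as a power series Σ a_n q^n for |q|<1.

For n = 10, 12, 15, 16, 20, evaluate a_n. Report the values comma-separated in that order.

4, 6, 4, 5, 6

q^10  k|10↦f(k): 10:1 5:1 2:1 1:1  a_10=4
n=12: 12·1 6·2 4·3 3·4 2·6 1·12  f→[1+1+1+1+1+1]=6
[q^15] f(1)=1,f(3)=1,f(5)=1,f(15)=1 ⇒ 4
d|16:{16,8,4,2,1}  Σf=1+1+1+1+1=5
n=20: 20·1 10·2 5·4 4·5 2·10 1·20  f→[1+1+1+1+1+1]=6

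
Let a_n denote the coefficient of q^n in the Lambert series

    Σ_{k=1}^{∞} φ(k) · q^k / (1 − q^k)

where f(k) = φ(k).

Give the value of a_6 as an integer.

q^6  k|6↦φ(k): 6:2 3:2 2:1 1:1  a_6=6

a_6 = 6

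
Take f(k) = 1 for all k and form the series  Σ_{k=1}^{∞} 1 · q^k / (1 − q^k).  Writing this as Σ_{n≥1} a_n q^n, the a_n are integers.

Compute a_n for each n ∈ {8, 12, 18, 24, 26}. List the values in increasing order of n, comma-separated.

4, 6, 6, 8, 4

[q^8] f(8)=1,f(4)=1,f(2)=1,f(1)=1 ⇒ 4
n=12: 12·1 6·2 4·3 3·4 2·6 1·12  f→[1+1+1+1+1+1]=6
n=18: 18·1 9·2 6·3 3·6 2·9 1·18  f→[1+1+1+1+1+1]=6
q^24  k|24↦f(k): 1:1 2:1 3:1 4:1 6:1 8:1 12:1 24:1  a_24=8
d|26:{26,13,2,1}  Σf=1+1+1+1=4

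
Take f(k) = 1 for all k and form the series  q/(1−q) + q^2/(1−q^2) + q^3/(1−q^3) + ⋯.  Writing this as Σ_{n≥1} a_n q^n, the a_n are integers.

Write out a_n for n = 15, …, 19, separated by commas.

n=15: 1·15 3·5 5·3 15·1  f→[1+1+1+1]=4
n=16: 1·16 2·8 4·4 8·2 16·1  f→[1+1+1+1+1]=5
n=17: 17·1 1·17  f→[1+1]=2
[q^18] f(1)=1,f(2)=1,f(3)=1,f(6)=1,f(9)=1,f(18)=1 ⇒ 6
d|19:{19,1}  Σf=1+1=2

4, 5, 2, 6, 2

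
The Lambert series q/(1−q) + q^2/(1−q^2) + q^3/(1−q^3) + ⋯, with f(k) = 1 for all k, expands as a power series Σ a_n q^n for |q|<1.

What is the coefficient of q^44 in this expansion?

a_44 = 6

[q^44] f(1)=1,f(2)=1,f(4)=1,f(11)=1,f(22)=1,f(44)=1 ⇒ 6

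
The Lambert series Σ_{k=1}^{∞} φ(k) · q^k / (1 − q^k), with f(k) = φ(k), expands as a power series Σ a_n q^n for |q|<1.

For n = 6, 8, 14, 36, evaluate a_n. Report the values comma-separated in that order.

q^6  k|6↦φ(k): 6:2 3:2 2:1 1:1  a_6=6
q^8  k|8↦φ(k): 1:1 2:1 4:2 8:4  a_8=8
[q^14] φ(1)=1,φ(2)=1,φ(7)=6,φ(14)=6 ⇒ 14
n=36: 1·36 2·18 3·12 4·9 6·6 9·4 12·3 18·2 36·1  φ→[1+1+2+2+2+6+4+6+12]=36

6, 8, 14, 36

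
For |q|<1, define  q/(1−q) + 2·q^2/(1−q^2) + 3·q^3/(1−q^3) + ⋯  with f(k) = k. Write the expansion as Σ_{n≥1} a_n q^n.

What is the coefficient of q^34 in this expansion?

a_34 = 54

[q^34] f(1)=1,f(2)=2,f(17)=17,f(34)=34 ⇒ 54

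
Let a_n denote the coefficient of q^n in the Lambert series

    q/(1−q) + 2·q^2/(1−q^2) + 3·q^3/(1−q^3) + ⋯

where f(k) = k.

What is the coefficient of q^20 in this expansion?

q^20  k|20↦f(k): 20:20 10:10 5:5 4:4 2:2 1:1  a_20=42

a_20 = 42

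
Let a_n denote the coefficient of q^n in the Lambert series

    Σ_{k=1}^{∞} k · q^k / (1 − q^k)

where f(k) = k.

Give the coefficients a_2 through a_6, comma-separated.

3, 4, 7, 6, 12

[q^2] f(1)=1,f(2)=2 ⇒ 3
d|3:{1,3}  Σf=1+3=4
n=4: 1·4 2·2 4·1  f→[1+2+4]=7
n=5: 1·5 5·1  f→[1+5]=6
n=6: 6·1 3·2 2·3 1·6  f→[6+3+2+1]=12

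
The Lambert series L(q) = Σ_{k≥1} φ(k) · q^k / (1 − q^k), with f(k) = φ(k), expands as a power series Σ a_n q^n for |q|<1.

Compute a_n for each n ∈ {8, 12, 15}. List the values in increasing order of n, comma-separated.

q^8  k|8↦φ(k): 8:4 4:2 2:1 1:1  a_8=8
d|12:{1,2,3,4,6,12}  Σφ=1+1+2+2+2+4=12
q^15  k|15↦φ(k): 15:8 5:4 3:2 1:1  a_15=15

8, 12, 15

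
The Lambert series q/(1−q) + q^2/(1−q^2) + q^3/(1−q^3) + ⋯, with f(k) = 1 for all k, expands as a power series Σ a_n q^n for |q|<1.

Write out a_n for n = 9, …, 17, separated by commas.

3, 4, 2, 6, 2, 4, 4, 5, 2

d|9:{9,3,1}  Σf=1+1+1=3
d|10:{10,5,2,1}  Σf=1+1+1+1=4
d|11:{11,1}  Σf=1+1=2
n=12: 12·1 6·2 4·3 3·4 2·6 1·12  f→[1+1+1+1+1+1]=6
q^13  k|13↦f(k): 13:1 1:1  a_13=2
n=14: 1·14 2·7 7·2 14·1  f→[1+1+1+1]=4
q^15  k|15↦f(k): 1:1 3:1 5:1 15:1  a_15=4
d|16:{16,8,4,2,1}  Σf=1+1+1+1+1=5
n=17: 1·17 17·1  f→[1+1]=2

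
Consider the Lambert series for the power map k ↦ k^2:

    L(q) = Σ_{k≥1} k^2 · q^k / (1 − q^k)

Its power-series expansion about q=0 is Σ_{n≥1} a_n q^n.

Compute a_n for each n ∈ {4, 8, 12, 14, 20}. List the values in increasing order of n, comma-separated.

21, 85, 210, 250, 546

n=4: 1·4 2·2 4·1  f→[1+4+16]=21
q^8  k|8↦f(k): 8:64 4:16 2:4 1:1  a_8=85
[q^12] f(1)=1,f(2)=4,f(3)=9,f(4)=16,f(6)=36,f(12)=144 ⇒ 210
n=14: 14·1 7·2 2·7 1·14  f→[196+49+4+1]=250
q^20  k|20↦f(k): 1:1 2:4 4:16 5:25 10:100 20:400  a_20=546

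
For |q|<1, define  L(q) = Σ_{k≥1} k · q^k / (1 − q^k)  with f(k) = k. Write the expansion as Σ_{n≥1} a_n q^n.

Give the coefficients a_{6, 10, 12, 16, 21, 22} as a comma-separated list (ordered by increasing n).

12, 18, 28, 31, 32, 36

[q^6] f(1)=1,f(2)=2,f(3)=3,f(6)=6 ⇒ 12
[q^10] f(1)=1,f(2)=2,f(5)=5,f(10)=10 ⇒ 18
q^12  k|12↦f(k): 1:1 2:2 3:3 4:4 6:6 12:12  a_12=28
d|16:{16,8,4,2,1}  Σf=16+8+4+2+1=31
n=21: 21·1 7·3 3·7 1·21  f→[21+7+3+1]=32
d|22:{22,11,2,1}  Σf=22+11+2+1=36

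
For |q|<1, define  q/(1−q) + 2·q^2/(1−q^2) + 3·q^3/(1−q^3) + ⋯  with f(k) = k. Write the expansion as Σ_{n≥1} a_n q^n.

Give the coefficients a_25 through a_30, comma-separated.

[q^25] f(25)=25,f(5)=5,f(1)=1 ⇒ 31
[q^26] f(26)=26,f(13)=13,f(2)=2,f(1)=1 ⇒ 42
n=27: 1·27 3·9 9·3 27·1  f→[1+3+9+27]=40
n=28: 1·28 2·14 4·7 7·4 14·2 28·1  f→[1+2+4+7+14+28]=56
n=29: 29·1 1·29  f→[29+1]=30
q^30  k|30↦f(k): 30:30 15:15 10:10 6:6 5:5 3:3 2:2 1:1  a_30=72

31, 42, 40, 56, 30, 72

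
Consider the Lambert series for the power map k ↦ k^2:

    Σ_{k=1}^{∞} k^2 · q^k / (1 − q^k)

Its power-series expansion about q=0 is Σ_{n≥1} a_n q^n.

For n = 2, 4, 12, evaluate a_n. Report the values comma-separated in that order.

5, 21, 210

n=2: 2·1 1·2  f→[4+1]=5
q^4  k|4↦f(k): 4:16 2:4 1:1  a_4=21
q^12  k|12↦f(k): 1:1 2:4 3:9 4:16 6:36 12:144  a_12=210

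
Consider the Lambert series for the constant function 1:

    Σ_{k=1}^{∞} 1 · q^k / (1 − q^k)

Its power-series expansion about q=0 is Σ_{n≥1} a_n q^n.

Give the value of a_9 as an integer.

a_9 = 3

q^9  k|9↦f(k): 9:1 3:1 1:1  a_9=3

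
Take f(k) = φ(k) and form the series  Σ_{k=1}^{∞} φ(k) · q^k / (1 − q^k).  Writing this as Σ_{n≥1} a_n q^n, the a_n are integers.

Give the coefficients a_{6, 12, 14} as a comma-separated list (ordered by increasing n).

d|6:{1,2,3,6}  Σφ=1+1+2+2=6
q^12  k|12↦φ(k): 12:4 6:2 4:2 3:2 2:1 1:1  a_12=12
[q^14] φ(14)=6,φ(7)=6,φ(2)=1,φ(1)=1 ⇒ 14

6, 12, 14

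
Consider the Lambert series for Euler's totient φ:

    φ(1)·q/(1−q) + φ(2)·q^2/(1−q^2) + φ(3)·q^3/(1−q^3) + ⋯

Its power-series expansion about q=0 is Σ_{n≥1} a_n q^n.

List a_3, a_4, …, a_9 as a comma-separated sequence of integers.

n=3: 1·3 3·1  φ→[1+2]=3
d|4:{1,2,4}  Σφ=1+1+2=4
[q^5] φ(1)=1,φ(5)=4 ⇒ 5
[q^6] φ(6)=2,φ(3)=2,φ(2)=1,φ(1)=1 ⇒ 6
[q^7] φ(7)=6,φ(1)=1 ⇒ 7
n=8: 1·8 2·4 4·2 8·1  φ→[1+1+2+4]=8
q^9  k|9↦φ(k): 1:1 3:2 9:6  a_9=9

3, 4, 5, 6, 7, 8, 9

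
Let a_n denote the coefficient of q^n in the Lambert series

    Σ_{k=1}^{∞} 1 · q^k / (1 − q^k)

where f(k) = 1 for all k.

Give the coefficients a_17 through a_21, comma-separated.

2, 6, 2, 6, 4

d|17:{17,1}  Σf=1+1=2
q^18  k|18↦f(k): 1:1 2:1 3:1 6:1 9:1 18:1  a_18=6
[q^19] f(1)=1,f(19)=1 ⇒ 2
[q^20] f(20)=1,f(10)=1,f(5)=1,f(4)=1,f(2)=1,f(1)=1 ⇒ 6
[q^21] f(1)=1,f(3)=1,f(7)=1,f(21)=1 ⇒ 4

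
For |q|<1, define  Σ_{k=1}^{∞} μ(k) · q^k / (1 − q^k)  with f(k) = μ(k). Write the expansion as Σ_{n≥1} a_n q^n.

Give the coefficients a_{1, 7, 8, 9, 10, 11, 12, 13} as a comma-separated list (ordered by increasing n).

n=1: 1·1  μ→[1]=1
q^7  k|7↦μ(k): 1:1 7:-1  a_7=0
d|8:{1,2,4,8}  Σμ=1+(-1)+0+0=0
n=9: 1·9 3·3 9·1  μ→[1+(-1)+0]=0
d|10:{1,2,5,10}  Σμ=1+(-1)+(-1)+1=0
q^11  k|11↦μ(k): 11:-1 1:1  a_11=0
[q^12] μ(1)=1,μ(2)=-1,μ(3)=-1,μ(4)=0,μ(6)=1,μ(12)=0 ⇒ 0
[q^13] μ(1)=1,μ(13)=-1 ⇒ 0

1, 0, 0, 0, 0, 0, 0, 0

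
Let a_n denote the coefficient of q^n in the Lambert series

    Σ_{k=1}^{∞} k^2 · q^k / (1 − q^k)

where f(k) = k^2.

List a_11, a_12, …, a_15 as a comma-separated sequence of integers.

122, 210, 170, 250, 260

[q^11] f(1)=1,f(11)=121 ⇒ 122
q^12  k|12↦f(k): 1:1 2:4 3:9 4:16 6:36 12:144  a_12=210
d|13:{13,1}  Σf=169+1=170
d|14:{14,7,2,1}  Σf=196+49+4+1=250
q^15  k|15↦f(k): 15:225 5:25 3:9 1:1  a_15=260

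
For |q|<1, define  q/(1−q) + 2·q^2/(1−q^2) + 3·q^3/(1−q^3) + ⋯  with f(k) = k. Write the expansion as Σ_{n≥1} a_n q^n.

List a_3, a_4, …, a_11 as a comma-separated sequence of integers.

q^3  k|3↦f(k): 1:1 3:3  a_3=4
d|4:{4,2,1}  Σf=4+2+1=7
d|5:{1,5}  Σf=1+5=6
n=6: 1·6 2·3 3·2 6·1  f→[1+2+3+6]=12
[q^7] f(1)=1,f(7)=7 ⇒ 8
[q^8] f(1)=1,f(2)=2,f(4)=4,f(8)=8 ⇒ 15
q^9  k|9↦f(k): 9:9 3:3 1:1  a_9=13
q^10  k|10↦f(k): 10:10 5:5 2:2 1:1  a_10=18
[q^11] f(1)=1,f(11)=11 ⇒ 12

4, 7, 6, 12, 8, 15, 13, 18, 12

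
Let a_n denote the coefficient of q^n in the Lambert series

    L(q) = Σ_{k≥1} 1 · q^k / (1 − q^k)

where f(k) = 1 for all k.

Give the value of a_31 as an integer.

a_31 = 2

d|31:{1,31}  Σf=1+1=2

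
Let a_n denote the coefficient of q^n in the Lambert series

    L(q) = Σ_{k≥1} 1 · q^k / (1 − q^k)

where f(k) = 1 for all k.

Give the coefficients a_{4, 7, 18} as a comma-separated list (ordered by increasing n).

[q^4] f(1)=1,f(2)=1,f(4)=1 ⇒ 3
q^7  k|7↦f(k): 7:1 1:1  a_7=2
[q^18] f(1)=1,f(2)=1,f(3)=1,f(6)=1,f(9)=1,f(18)=1 ⇒ 6

3, 2, 6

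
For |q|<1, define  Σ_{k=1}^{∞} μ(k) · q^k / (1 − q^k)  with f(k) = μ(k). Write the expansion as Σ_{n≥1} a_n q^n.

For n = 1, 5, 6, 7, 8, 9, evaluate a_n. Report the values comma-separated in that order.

1, 0, 0, 0, 0, 0

n=1: 1·1  μ→[1]=1
[q^5] μ(1)=1,μ(5)=-1 ⇒ 0
d|6:{1,2,3,6}  Σμ=1+(-1)+(-1)+1=0
q^7  k|7↦μ(k): 1:1 7:-1  a_7=0
d|8:{8,4,2,1}  Σμ=0+0+(-1)+1=0
n=9: 1·9 3·3 9·1  μ→[1+(-1)+0]=0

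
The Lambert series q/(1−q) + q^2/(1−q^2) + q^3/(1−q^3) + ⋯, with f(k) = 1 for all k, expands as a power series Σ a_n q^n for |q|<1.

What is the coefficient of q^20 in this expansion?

a_20 = 6

q^20  k|20↦f(k): 20:1 10:1 5:1 4:1 2:1 1:1  a_20=6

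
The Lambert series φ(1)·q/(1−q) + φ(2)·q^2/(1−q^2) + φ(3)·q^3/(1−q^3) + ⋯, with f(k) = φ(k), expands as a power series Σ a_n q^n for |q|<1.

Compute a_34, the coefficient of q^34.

d|34:{1,2,17,34}  Σφ=1+1+16+16=34

a_34 = 34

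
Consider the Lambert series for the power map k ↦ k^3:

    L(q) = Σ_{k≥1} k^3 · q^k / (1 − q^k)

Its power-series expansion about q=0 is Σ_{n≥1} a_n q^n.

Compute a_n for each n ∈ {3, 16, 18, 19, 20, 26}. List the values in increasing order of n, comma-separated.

[q^3] f(3)=27,f(1)=1 ⇒ 28
[q^16] f(1)=1,f(2)=8,f(4)=64,f(8)=512,f(16)=4096 ⇒ 4681
[q^18] f(1)=1,f(2)=8,f(3)=27,f(6)=216,f(9)=729,f(18)=5832 ⇒ 6813
q^19  k|19↦f(k): 19:6859 1:1  a_19=6860
d|20:{1,2,4,5,10,20}  Σf=1+8+64+125+1000+8000=9198
d|26:{1,2,13,26}  Σf=1+8+2197+17576=19782

28, 4681, 6813, 6860, 9198, 19782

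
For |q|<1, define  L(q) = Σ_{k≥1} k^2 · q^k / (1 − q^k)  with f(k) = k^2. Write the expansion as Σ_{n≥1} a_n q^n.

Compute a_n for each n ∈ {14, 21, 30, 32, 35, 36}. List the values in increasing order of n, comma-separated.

n=14: 14·1 7·2 2·7 1·14  f→[196+49+4+1]=250
q^21  k|21↦f(k): 21:441 7:49 3:9 1:1  a_21=500
d|30:{30,15,10,6,5,3,2,1}  Σf=900+225+100+36+25+9+4+1=1300
d|32:{32,16,8,4,2,1}  Σf=1024+256+64+16+4+1=1365
q^35  k|35↦f(k): 35:1225 7:49 5:25 1:1  a_35=1300
[q^36] f(1)=1,f(2)=4,f(3)=9,f(4)=16,f(6)=36,f(9)=81,f(12)=144,f(18)=324,f(36)=1296 ⇒ 1911

250, 500, 1300, 1365, 1300, 1911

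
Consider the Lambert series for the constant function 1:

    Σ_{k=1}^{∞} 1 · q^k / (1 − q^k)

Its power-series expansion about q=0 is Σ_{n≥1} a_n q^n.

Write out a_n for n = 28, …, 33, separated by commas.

n=28: 28·1 14·2 7·4 4·7 2·14 1·28  f→[1+1+1+1+1+1]=6
d|29:{1,29}  Σf=1+1=2
d|30:{30,15,10,6,5,3,2,1}  Σf=1+1+1+1+1+1+1+1=8
d|31:{31,1}  Σf=1+1=2
n=32: 1·32 2·16 4·8 8·4 16·2 32·1  f→[1+1+1+1+1+1]=6
[q^33] f(33)=1,f(11)=1,f(3)=1,f(1)=1 ⇒ 4

6, 2, 8, 2, 6, 4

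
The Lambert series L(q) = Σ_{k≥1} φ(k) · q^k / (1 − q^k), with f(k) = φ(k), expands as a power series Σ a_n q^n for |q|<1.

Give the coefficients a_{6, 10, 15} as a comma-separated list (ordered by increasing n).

n=6: 6·1 3·2 2·3 1·6  φ→[2+2+1+1]=6
[q^10] φ(1)=1,φ(2)=1,φ(5)=4,φ(10)=4 ⇒ 10
q^15  k|15↦φ(k): 1:1 3:2 5:4 15:8  a_15=15

6, 10, 15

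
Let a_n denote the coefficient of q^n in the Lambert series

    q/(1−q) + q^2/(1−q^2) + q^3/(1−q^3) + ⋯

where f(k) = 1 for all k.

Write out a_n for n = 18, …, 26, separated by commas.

q^18  k|18↦f(k): 1:1 2:1 3:1 6:1 9:1 18:1  a_18=6
q^19  k|19↦f(k): 19:1 1:1  a_19=2
d|20:{20,10,5,4,2,1}  Σf=1+1+1+1+1+1=6
[q^21] f(21)=1,f(7)=1,f(3)=1,f(1)=1 ⇒ 4
d|22:{1,2,11,22}  Σf=1+1+1+1=4
[q^23] f(1)=1,f(23)=1 ⇒ 2
d|24:{24,12,8,6,4,3,2,1}  Σf=1+1+1+1+1+1+1+1=8
d|25:{25,5,1}  Σf=1+1+1=3
d|26:{26,13,2,1}  Σf=1+1+1+1=4

6, 2, 6, 4, 4, 2, 8, 3, 4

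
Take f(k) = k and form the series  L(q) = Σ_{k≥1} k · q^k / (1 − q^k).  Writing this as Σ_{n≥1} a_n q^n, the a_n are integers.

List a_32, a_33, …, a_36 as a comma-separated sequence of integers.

q^32  k|32↦f(k): 1:1 2:2 4:4 8:8 16:16 32:32  a_32=63
[q^33] f(1)=1,f(3)=3,f(11)=11,f(33)=33 ⇒ 48
n=34: 34·1 17·2 2·17 1·34  f→[34+17+2+1]=54
d|35:{1,5,7,35}  Σf=1+5+7+35=48
q^36  k|36↦f(k): 1:1 2:2 3:3 4:4 6:6 9:9 12:12 18:18 36:36  a_36=91

63, 48, 54, 48, 91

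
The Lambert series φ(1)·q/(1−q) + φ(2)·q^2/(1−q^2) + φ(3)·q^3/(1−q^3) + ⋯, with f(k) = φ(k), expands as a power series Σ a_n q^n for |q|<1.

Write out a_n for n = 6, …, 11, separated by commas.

d|6:{1,2,3,6}  Σφ=1+1+2+2=6
d|7:{1,7}  Σφ=1+6=7
[q^8] φ(8)=4,φ(4)=2,φ(2)=1,φ(1)=1 ⇒ 8
q^9  k|9↦φ(k): 1:1 3:2 9:6  a_9=9
q^10  k|10↦φ(k): 10:4 5:4 2:1 1:1  a_10=10
n=11: 11·1 1·11  φ→[10+1]=11

6, 7, 8, 9, 10, 11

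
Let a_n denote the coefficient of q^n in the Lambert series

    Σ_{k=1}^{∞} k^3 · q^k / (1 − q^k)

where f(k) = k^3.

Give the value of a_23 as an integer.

a_23 = 12168

d|23:{23,1}  Σf=12167+1=12168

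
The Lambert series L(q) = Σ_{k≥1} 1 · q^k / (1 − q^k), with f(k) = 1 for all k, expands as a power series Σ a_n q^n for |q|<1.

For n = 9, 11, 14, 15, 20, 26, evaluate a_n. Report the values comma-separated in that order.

3, 2, 4, 4, 6, 4

q^9  k|9↦f(k): 9:1 3:1 1:1  a_9=3
[q^11] f(11)=1,f(1)=1 ⇒ 2
n=14: 14·1 7·2 2·7 1·14  f→[1+1+1+1]=4
q^15  k|15↦f(k): 15:1 5:1 3:1 1:1  a_15=4
q^20  k|20↦f(k): 1:1 2:1 4:1 5:1 10:1 20:1  a_20=6
n=26: 26·1 13·2 2·13 1·26  f→[1+1+1+1]=4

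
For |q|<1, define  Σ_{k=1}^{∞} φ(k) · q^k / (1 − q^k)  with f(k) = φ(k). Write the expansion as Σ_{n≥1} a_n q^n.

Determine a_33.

n=33: 1·33 3·11 11·3 33·1  φ→[1+2+10+20]=33

a_33 = 33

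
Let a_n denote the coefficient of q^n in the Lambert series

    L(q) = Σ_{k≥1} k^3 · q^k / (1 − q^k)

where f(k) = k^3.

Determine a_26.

a_26 = 19782

[q^26] f(26)=17576,f(13)=2197,f(2)=8,f(1)=1 ⇒ 19782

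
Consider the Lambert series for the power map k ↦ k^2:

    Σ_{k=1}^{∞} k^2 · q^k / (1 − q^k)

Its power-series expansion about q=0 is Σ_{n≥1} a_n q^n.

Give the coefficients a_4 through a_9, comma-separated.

d|4:{4,2,1}  Σf=16+4+1=21
[q^5] f(5)=25,f(1)=1 ⇒ 26
[q^6] f(1)=1,f(2)=4,f(3)=9,f(6)=36 ⇒ 50
n=7: 7·1 1·7  f→[49+1]=50
q^8  k|8↦f(k): 8:64 4:16 2:4 1:1  a_8=85
q^9  k|9↦f(k): 9:81 3:9 1:1  a_9=91

21, 26, 50, 50, 85, 91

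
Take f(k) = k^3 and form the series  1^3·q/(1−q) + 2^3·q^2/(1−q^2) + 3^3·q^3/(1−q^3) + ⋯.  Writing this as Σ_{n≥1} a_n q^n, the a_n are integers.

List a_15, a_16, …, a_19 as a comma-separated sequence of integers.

q^15  k|15↦f(k): 15:3375 5:125 3:27 1:1  a_15=3528
q^16  k|16↦f(k): 1:1 2:8 4:64 8:512 16:4096  a_16=4681
[q^17] f(1)=1,f(17)=4913 ⇒ 4914
n=18: 1·18 2·9 3·6 6·3 9·2 18·1  f→[1+8+27+216+729+5832]=6813
q^19  k|19↦f(k): 19:6859 1:1  a_19=6860

3528, 4681, 4914, 6813, 6860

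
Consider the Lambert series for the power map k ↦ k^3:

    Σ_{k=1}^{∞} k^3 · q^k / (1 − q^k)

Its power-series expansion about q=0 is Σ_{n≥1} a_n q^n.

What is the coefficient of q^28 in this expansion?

[q^28] f(28)=21952,f(14)=2744,f(7)=343,f(4)=64,f(2)=8,f(1)=1 ⇒ 25112

a_28 = 25112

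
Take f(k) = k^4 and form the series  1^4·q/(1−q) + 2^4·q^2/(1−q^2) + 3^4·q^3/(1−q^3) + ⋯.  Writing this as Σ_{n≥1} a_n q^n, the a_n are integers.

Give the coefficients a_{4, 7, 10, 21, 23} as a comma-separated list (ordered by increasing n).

273, 2402, 10642, 196964, 279842

n=4: 4·1 2·2 1·4  f→[256+16+1]=273
n=7: 7·1 1·7  f→[2401+1]=2402
[q^10] f(1)=1,f(2)=16,f(5)=625,f(10)=10000 ⇒ 10642
n=21: 1·21 3·7 7·3 21·1  f→[1+81+2401+194481]=196964
d|23:{1,23}  Σf=1+279841=279842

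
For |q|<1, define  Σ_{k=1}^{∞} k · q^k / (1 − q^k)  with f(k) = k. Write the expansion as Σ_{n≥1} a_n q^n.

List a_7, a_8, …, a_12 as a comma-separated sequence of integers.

8, 15, 13, 18, 12, 28

d|7:{7,1}  Σf=7+1=8
[q^8] f(1)=1,f(2)=2,f(4)=4,f(8)=8 ⇒ 15
q^9  k|9↦f(k): 1:1 3:3 9:9  a_9=13
d|10:{10,5,2,1}  Σf=10+5+2+1=18
q^11  k|11↦f(k): 11:11 1:1  a_11=12
n=12: 12·1 6·2 4·3 3·4 2·6 1·12  f→[12+6+4+3+2+1]=28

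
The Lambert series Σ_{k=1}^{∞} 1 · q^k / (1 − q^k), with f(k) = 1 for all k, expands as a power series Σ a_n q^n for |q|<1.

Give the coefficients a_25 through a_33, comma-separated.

3, 4, 4, 6, 2, 8, 2, 6, 4

[q^25] f(1)=1,f(5)=1,f(25)=1 ⇒ 3
d|26:{26,13,2,1}  Σf=1+1+1+1=4
n=27: 27·1 9·3 3·9 1·27  f→[1+1+1+1]=4
d|28:{1,2,4,7,14,28}  Σf=1+1+1+1+1+1=6
[q^29] f(1)=1,f(29)=1 ⇒ 2
[q^30] f(1)=1,f(2)=1,f(3)=1,f(5)=1,f(6)=1,f(10)=1,f(15)=1,f(30)=1 ⇒ 8
q^31  k|31↦f(k): 31:1 1:1  a_31=2
d|32:{32,16,8,4,2,1}  Σf=1+1+1+1+1+1=6
q^33  k|33↦f(k): 33:1 11:1 3:1 1:1  a_33=4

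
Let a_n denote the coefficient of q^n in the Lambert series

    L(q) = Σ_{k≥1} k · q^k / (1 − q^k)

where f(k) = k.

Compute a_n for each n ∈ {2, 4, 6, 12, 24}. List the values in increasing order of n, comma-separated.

3, 7, 12, 28, 60

[q^2] f(1)=1,f(2)=2 ⇒ 3
q^4  k|4↦f(k): 4:4 2:2 1:1  a_4=7
d|6:{1,2,3,6}  Σf=1+2+3+6=12
q^12  k|12↦f(k): 1:1 2:2 3:3 4:4 6:6 12:12  a_12=28
n=24: 1·24 2·12 3·8 4·6 6·4 8·3 12·2 24·1  f→[1+2+3+4+6+8+12+24]=60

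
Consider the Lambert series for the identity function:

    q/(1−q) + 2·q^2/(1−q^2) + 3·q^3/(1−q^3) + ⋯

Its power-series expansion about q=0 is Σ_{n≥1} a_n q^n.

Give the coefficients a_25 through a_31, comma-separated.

31, 42, 40, 56, 30, 72, 32

q^25  k|25↦f(k): 1:1 5:5 25:25  a_25=31
q^26  k|26↦f(k): 1:1 2:2 13:13 26:26  a_26=42
d|27:{1,3,9,27}  Σf=1+3+9+27=40
d|28:{28,14,7,4,2,1}  Σf=28+14+7+4+2+1=56
n=29: 29·1 1·29  f→[29+1]=30
[q^30] f(1)=1,f(2)=2,f(3)=3,f(5)=5,f(6)=6,f(10)=10,f(15)=15,f(30)=30 ⇒ 72
[q^31] f(1)=1,f(31)=31 ⇒ 32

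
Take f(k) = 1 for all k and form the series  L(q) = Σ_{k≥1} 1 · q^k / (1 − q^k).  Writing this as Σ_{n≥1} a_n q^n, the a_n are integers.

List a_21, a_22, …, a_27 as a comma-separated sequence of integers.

q^21  k|21↦f(k): 21:1 7:1 3:1 1:1  a_21=4
[q^22] f(22)=1,f(11)=1,f(2)=1,f(1)=1 ⇒ 4
d|23:{23,1}  Σf=1+1=2
d|24:{24,12,8,6,4,3,2,1}  Σf=1+1+1+1+1+1+1+1=8
n=25: 25·1 5·5 1·25  f→[1+1+1]=3
n=26: 26·1 13·2 2·13 1·26  f→[1+1+1+1]=4
n=27: 27·1 9·3 3·9 1·27  f→[1+1+1+1]=4

4, 4, 2, 8, 3, 4, 4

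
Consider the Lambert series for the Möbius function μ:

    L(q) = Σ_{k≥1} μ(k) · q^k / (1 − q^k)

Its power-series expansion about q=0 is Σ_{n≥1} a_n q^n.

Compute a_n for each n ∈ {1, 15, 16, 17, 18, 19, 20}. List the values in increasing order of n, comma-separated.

q^1  k|1↦μ(k): 1:1  a_1=1
[q^15] μ(15)=1,μ(5)=-1,μ(3)=-1,μ(1)=1 ⇒ 0
n=16: 1·16 2·8 4·4 8·2 16·1  μ→[1+(-1)+0+0+0]=0
q^17  k|17↦μ(k): 1:1 17:-1  a_17=0
n=18: 18·1 9·2 6·3 3·6 2·9 1·18  μ→[0+0+1+(-1)+(-1)+1]=0
[q^19] μ(1)=1,μ(19)=-1 ⇒ 0
q^20  k|20↦μ(k): 20:0 10:1 5:-1 4:0 2:-1 1:1  a_20=0

1, 0, 0, 0, 0, 0, 0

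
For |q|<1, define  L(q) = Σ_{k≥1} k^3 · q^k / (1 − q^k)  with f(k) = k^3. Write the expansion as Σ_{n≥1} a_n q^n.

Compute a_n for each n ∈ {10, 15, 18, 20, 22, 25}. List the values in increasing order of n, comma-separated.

1134, 3528, 6813, 9198, 11988, 15751

n=10: 10·1 5·2 2·5 1·10  f→[1000+125+8+1]=1134
d|15:{1,3,5,15}  Σf=1+27+125+3375=3528
d|18:{18,9,6,3,2,1}  Σf=5832+729+216+27+8+1=6813
n=20: 1·20 2·10 4·5 5·4 10·2 20·1  f→[1+8+64+125+1000+8000]=9198
q^22  k|22↦f(k): 1:1 2:8 11:1331 22:10648  a_22=11988
[q^25] f(25)=15625,f(5)=125,f(1)=1 ⇒ 15751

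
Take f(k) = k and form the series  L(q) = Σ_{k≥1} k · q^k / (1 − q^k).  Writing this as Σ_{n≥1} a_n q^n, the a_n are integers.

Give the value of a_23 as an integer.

d|23:{1,23}  Σf=1+23=24

a_23 = 24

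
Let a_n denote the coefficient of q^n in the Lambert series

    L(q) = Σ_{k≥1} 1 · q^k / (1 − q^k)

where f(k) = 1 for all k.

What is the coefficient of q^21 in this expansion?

[q^21] f(21)=1,f(7)=1,f(3)=1,f(1)=1 ⇒ 4

a_21 = 4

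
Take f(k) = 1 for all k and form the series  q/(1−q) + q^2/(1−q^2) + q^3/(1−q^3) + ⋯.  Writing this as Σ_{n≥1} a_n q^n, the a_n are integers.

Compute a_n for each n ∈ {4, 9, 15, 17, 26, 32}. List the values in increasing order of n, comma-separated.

3, 3, 4, 2, 4, 6

q^4  k|4↦f(k): 1:1 2:1 4:1  a_4=3
[q^9] f(9)=1,f(3)=1,f(1)=1 ⇒ 3
d|15:{15,5,3,1}  Σf=1+1+1+1=4
n=17: 1·17 17·1  f→[1+1]=2
d|26:{1,2,13,26}  Σf=1+1+1+1=4
[q^32] f(32)=1,f(16)=1,f(8)=1,f(4)=1,f(2)=1,f(1)=1 ⇒ 6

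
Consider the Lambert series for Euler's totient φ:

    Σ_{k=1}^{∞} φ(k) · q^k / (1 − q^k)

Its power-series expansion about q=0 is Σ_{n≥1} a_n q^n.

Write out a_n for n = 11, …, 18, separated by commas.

q^11  k|11↦φ(k): 1:1 11:10  a_11=11
q^12  k|12↦φ(k): 1:1 2:1 3:2 4:2 6:2 12:4  a_12=12
n=13: 13·1 1·13  φ→[12+1]=13
q^14  k|14↦φ(k): 14:6 7:6 2:1 1:1  a_14=14
n=15: 15·1 5·3 3·5 1·15  φ→[8+4+2+1]=15
[q^16] φ(1)=1,φ(2)=1,φ(4)=2,φ(8)=4,φ(16)=8 ⇒ 16
[q^17] φ(17)=16,φ(1)=1 ⇒ 17
[q^18] φ(18)=6,φ(9)=6,φ(6)=2,φ(3)=2,φ(2)=1,φ(1)=1 ⇒ 18

11, 12, 13, 14, 15, 16, 17, 18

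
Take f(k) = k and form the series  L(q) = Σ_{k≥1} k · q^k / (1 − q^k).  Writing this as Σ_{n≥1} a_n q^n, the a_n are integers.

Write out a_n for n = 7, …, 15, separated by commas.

n=7: 7·1 1·7  f→[7+1]=8
[q^8] f(1)=1,f(2)=2,f(4)=4,f(8)=8 ⇒ 15
q^9  k|9↦f(k): 9:9 3:3 1:1  a_9=13
q^10  k|10↦f(k): 1:1 2:2 5:5 10:10  a_10=18
[q^11] f(11)=11,f(1)=1 ⇒ 12
q^12  k|12↦f(k): 1:1 2:2 3:3 4:4 6:6 12:12  a_12=28
d|13:{1,13}  Σf=1+13=14
d|14:{14,7,2,1}  Σf=14+7+2+1=24
[q^15] f(15)=15,f(5)=5,f(3)=3,f(1)=1 ⇒ 24

8, 15, 13, 18, 12, 28, 14, 24, 24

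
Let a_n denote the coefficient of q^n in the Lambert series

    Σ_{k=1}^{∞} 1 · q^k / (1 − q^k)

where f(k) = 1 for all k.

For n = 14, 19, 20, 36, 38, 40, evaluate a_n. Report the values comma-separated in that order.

4, 2, 6, 9, 4, 8

[q^14] f(1)=1,f(2)=1,f(7)=1,f(14)=1 ⇒ 4
d|19:{19,1}  Σf=1+1=2
q^20  k|20↦f(k): 20:1 10:1 5:1 4:1 2:1 1:1  a_20=6
d|36:{1,2,3,4,6,9,12,18,36}  Σf=1+1+1+1+1+1+1+1+1=9
q^38  k|38↦f(k): 1:1 2:1 19:1 38:1  a_38=4
n=40: 40·1 20·2 10·4 8·5 5·8 4·10 2·20 1·40  f→[1+1+1+1+1+1+1+1]=8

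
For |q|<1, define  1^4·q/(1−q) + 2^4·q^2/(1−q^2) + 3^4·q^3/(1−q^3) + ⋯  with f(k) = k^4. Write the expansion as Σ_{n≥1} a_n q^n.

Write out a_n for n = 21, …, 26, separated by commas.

196964, 248914, 279842, 358258, 391251, 485554

n=21: 1·21 3·7 7·3 21·1  f→[1+81+2401+194481]=196964
[q^22] f(1)=1,f(2)=16,f(11)=14641,f(22)=234256 ⇒ 248914
d|23:{1,23}  Σf=1+279841=279842
q^24  k|24↦f(k): 24:331776 12:20736 8:4096 6:1296 4:256 3:81 2:16 1:1  a_24=358258
d|25:{25,5,1}  Σf=390625+625+1=391251
d|26:{26,13,2,1}  Σf=456976+28561+16+1=485554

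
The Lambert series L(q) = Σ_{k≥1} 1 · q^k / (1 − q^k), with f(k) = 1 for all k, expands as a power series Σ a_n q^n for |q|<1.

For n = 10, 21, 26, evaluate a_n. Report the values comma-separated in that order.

4, 4, 4

q^10  k|10↦f(k): 10:1 5:1 2:1 1:1  a_10=4
d|21:{21,7,3,1}  Σf=1+1+1+1=4
n=26: 26·1 13·2 2·13 1·26  f→[1+1+1+1]=4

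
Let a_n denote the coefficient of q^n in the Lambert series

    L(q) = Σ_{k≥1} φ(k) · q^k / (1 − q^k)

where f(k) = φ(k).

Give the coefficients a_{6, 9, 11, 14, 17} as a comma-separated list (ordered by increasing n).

q^6  k|6↦φ(k): 6:2 3:2 2:1 1:1  a_6=6
n=9: 1·9 3·3 9·1  φ→[1+2+6]=9
n=11: 1·11 11·1  φ→[1+10]=11
q^14  k|14↦φ(k): 1:1 2:1 7:6 14:6  a_14=14
n=17: 17·1 1·17  φ→[16+1]=17

6, 9, 11, 14, 17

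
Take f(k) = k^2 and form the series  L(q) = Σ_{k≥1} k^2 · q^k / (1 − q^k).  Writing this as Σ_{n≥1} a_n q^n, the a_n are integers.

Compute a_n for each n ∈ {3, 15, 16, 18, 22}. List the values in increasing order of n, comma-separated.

10, 260, 341, 455, 610

n=3: 3·1 1·3  f→[9+1]=10
[q^15] f(15)=225,f(5)=25,f(3)=9,f(1)=1 ⇒ 260
q^16  k|16↦f(k): 16:256 8:64 4:16 2:4 1:1  a_16=341
q^18  k|18↦f(k): 18:324 9:81 6:36 3:9 2:4 1:1  a_18=455
[q^22] f(1)=1,f(2)=4,f(11)=121,f(22)=484 ⇒ 610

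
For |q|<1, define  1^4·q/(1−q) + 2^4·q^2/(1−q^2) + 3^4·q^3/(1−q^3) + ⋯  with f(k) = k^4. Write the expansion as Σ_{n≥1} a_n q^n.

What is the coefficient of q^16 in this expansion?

a_16 = 69905

q^16  k|16↦f(k): 1:1 2:16 4:256 8:4096 16:65536  a_16=69905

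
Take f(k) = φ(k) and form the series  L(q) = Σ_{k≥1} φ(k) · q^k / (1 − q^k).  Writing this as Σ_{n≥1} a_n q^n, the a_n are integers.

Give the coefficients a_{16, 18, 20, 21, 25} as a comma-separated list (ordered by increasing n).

[q^16] φ(16)=8,φ(8)=4,φ(4)=2,φ(2)=1,φ(1)=1 ⇒ 16
d|18:{18,9,6,3,2,1}  Σφ=6+6+2+2+1+1=18
d|20:{20,10,5,4,2,1}  Σφ=8+4+4+2+1+1=20
q^21  k|21↦φ(k): 21:12 7:6 3:2 1:1  a_21=21
d|25:{25,5,1}  Σφ=20+4+1=25

16, 18, 20, 21, 25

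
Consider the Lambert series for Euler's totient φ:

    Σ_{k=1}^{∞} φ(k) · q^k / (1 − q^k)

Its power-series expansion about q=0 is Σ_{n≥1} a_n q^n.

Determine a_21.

[q^21] φ(1)=1,φ(3)=2,φ(7)=6,φ(21)=12 ⇒ 21

a_21 = 21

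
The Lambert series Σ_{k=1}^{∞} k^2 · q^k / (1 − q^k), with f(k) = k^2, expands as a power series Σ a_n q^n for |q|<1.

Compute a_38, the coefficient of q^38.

d|38:{1,2,19,38}  Σf=1+4+361+1444=1810

a_38 = 1810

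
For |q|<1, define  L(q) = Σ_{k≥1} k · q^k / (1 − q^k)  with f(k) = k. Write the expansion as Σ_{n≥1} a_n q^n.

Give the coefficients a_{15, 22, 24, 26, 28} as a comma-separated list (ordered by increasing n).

n=15: 15·1 5·3 3·5 1·15  f→[15+5+3+1]=24
n=22: 1·22 2·11 11·2 22·1  f→[1+2+11+22]=36
n=24: 24·1 12·2 8·3 6·4 4·6 3·8 2·12 1·24  f→[24+12+8+6+4+3+2+1]=60
q^26  k|26↦f(k): 1:1 2:2 13:13 26:26  a_26=42
n=28: 28·1 14·2 7·4 4·7 2·14 1·28  f→[28+14+7+4+2+1]=56

24, 36, 60, 42, 56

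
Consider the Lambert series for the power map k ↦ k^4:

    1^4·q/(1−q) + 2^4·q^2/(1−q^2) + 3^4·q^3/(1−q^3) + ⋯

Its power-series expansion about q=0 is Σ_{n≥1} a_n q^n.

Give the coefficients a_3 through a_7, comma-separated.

82, 273, 626, 1394, 2402

[q^3] f(1)=1,f(3)=81 ⇒ 82
[q^4] f(4)=256,f(2)=16,f(1)=1 ⇒ 273
n=5: 5·1 1·5  f→[625+1]=626
n=6: 1·6 2·3 3·2 6·1  f→[1+16+81+1296]=1394
q^7  k|7↦f(k): 7:2401 1:1  a_7=2402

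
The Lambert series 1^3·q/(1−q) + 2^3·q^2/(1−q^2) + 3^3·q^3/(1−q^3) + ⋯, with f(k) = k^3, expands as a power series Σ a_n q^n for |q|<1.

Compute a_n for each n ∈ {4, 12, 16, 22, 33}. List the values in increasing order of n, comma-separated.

[q^4] f(1)=1,f(2)=8,f(4)=64 ⇒ 73
q^12  k|12↦f(k): 12:1728 6:216 4:64 3:27 2:8 1:1  a_12=2044
[q^16] f(16)=4096,f(8)=512,f(4)=64,f(2)=8,f(1)=1 ⇒ 4681
[q^22] f(22)=10648,f(11)=1331,f(2)=8,f(1)=1 ⇒ 11988
d|33:{33,11,3,1}  Σf=35937+1331+27+1=37296

73, 2044, 4681, 11988, 37296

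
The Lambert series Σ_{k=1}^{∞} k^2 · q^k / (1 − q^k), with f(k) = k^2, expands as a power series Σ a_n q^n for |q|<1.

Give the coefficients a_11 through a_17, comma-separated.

[q^11] f(11)=121,f(1)=1 ⇒ 122
q^12  k|12↦f(k): 1:1 2:4 3:9 4:16 6:36 12:144  a_12=210
q^13  k|13↦f(k): 1:1 13:169  a_13=170
[q^14] f(1)=1,f(2)=4,f(7)=49,f(14)=196 ⇒ 250
q^15  k|15↦f(k): 1:1 3:9 5:25 15:225  a_15=260
[q^16] f(1)=1,f(2)=4,f(4)=16,f(8)=64,f(16)=256 ⇒ 341
d|17:{1,17}  Σf=1+289=290

122, 210, 170, 250, 260, 341, 290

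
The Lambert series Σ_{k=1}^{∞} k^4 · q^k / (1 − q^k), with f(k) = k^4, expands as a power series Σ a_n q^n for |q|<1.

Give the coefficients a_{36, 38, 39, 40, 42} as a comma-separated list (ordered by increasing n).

1813539, 2215474, 2342084, 2734994, 3348388

[q^36] f(36)=1679616,f(18)=104976,f(12)=20736,f(9)=6561,f(6)=1296,f(4)=256,f(3)=81,f(2)=16,f(1)=1 ⇒ 1813539
[q^38] f(38)=2085136,f(19)=130321,f(2)=16,f(1)=1 ⇒ 2215474
n=39: 1·39 3·13 13·3 39·1  f→[1+81+28561+2313441]=2342084
d|40:{40,20,10,8,5,4,2,1}  Σf=2560000+160000+10000+4096+625+256+16+1=2734994
n=42: 1·42 2·21 3·14 6·7 7·6 14·3 21·2 42·1  f→[1+16+81+1296+2401+38416+194481+3111696]=3348388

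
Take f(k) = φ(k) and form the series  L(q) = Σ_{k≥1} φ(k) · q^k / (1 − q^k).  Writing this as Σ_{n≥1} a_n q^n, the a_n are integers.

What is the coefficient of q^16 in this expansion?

n=16: 16·1 8·2 4·4 2·8 1·16  φ→[8+4+2+1+1]=16

a_16 = 16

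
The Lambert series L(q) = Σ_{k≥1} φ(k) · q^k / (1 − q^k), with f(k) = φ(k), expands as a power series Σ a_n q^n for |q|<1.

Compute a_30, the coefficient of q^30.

n=30: 1·30 2·15 3·10 5·6 6·5 10·3 15·2 30·1  φ→[1+1+2+4+2+4+8+8]=30

a_30 = 30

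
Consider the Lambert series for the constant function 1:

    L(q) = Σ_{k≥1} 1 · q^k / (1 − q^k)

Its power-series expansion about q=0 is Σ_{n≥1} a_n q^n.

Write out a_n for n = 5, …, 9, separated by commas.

q^5  k|5↦f(k): 1:1 5:1  a_5=2
q^6  k|6↦f(k): 1:1 2:1 3:1 6:1  a_6=4
[q^7] f(1)=1,f(7)=1 ⇒ 2
n=8: 8·1 4·2 2·4 1·8  f→[1+1+1+1]=4
q^9  k|9↦f(k): 9:1 3:1 1:1  a_9=3

2, 4, 2, 4, 3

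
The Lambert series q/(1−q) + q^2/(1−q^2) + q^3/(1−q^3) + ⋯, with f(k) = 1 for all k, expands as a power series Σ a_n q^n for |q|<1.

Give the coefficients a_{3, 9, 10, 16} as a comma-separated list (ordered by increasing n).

2, 3, 4, 5

q^3  k|3↦f(k): 3:1 1:1  a_3=2
q^9  k|9↦f(k): 9:1 3:1 1:1  a_9=3
[q^10] f(1)=1,f(2)=1,f(5)=1,f(10)=1 ⇒ 4
d|16:{16,8,4,2,1}  Σf=1+1+1+1+1=5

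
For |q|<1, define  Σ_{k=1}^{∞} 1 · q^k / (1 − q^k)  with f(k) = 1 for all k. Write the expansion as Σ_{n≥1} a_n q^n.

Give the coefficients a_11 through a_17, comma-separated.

q^11  k|11↦f(k): 11:1 1:1  a_11=2
n=12: 12·1 6·2 4·3 3·4 2·6 1·12  f→[1+1+1+1+1+1]=6
q^13  k|13↦f(k): 13:1 1:1  a_13=2
[q^14] f(14)=1,f(7)=1,f(2)=1,f(1)=1 ⇒ 4
q^15  k|15↦f(k): 1:1 3:1 5:1 15:1  a_15=4
d|16:{16,8,4,2,1}  Σf=1+1+1+1+1=5
[q^17] f(1)=1,f(17)=1 ⇒ 2

2, 6, 2, 4, 4, 5, 2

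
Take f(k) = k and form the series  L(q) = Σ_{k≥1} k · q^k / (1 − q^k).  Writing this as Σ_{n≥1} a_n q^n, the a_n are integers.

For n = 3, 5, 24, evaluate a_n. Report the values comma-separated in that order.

4, 6, 60

q^3  k|3↦f(k): 3:3 1:1  a_3=4
d|5:{1,5}  Σf=1+5=6
n=24: 24·1 12·2 8·3 6·4 4·6 3·8 2·12 1·24  f→[24+12+8+6+4+3+2+1]=60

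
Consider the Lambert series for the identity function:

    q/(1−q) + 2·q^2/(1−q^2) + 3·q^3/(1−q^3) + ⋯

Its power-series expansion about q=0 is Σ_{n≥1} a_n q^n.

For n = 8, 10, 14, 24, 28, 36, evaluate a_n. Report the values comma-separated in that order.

15, 18, 24, 60, 56, 91

q^8  k|8↦f(k): 1:1 2:2 4:4 8:8  a_8=15
d|10:{10,5,2,1}  Σf=10+5+2+1=18
q^14  k|14↦f(k): 1:1 2:2 7:7 14:14  a_14=24
n=24: 1·24 2·12 3·8 4·6 6·4 8·3 12·2 24·1  f→[1+2+3+4+6+8+12+24]=60
n=28: 28·1 14·2 7·4 4·7 2·14 1·28  f→[28+14+7+4+2+1]=56
[q^36] f(36)=36,f(18)=18,f(12)=12,f(9)=9,f(6)=6,f(4)=4,f(3)=3,f(2)=2,f(1)=1 ⇒ 91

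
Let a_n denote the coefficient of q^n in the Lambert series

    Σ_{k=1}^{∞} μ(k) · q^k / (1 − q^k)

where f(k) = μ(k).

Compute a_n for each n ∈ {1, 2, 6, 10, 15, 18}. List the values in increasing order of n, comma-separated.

1, 0, 0, 0, 0, 0

d|1:{1}  Σμ=1=1
[q^2] μ(2)=-1,μ(1)=1 ⇒ 0
d|6:{6,3,2,1}  Σμ=1+(-1)+(-1)+1=0
q^10  k|10↦μ(k): 10:1 5:-1 2:-1 1:1  a_10=0
n=15: 15·1 5·3 3·5 1·15  μ→[1+(-1)+(-1)+1]=0
d|18:{1,2,3,6,9,18}  Σμ=1+(-1)+(-1)+1+0+0=0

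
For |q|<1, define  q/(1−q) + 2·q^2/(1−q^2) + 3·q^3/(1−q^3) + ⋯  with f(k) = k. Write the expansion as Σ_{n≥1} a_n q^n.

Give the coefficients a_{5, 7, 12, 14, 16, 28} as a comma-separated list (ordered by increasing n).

6, 8, 28, 24, 31, 56

q^5  k|5↦f(k): 1:1 5:5  a_5=6
[q^7] f(7)=7,f(1)=1 ⇒ 8
d|12:{12,6,4,3,2,1}  Σf=12+6+4+3+2+1=28
n=14: 14·1 7·2 2·7 1·14  f→[14+7+2+1]=24
d|16:{16,8,4,2,1}  Σf=16+8+4+2+1=31
n=28: 1·28 2·14 4·7 7·4 14·2 28·1  f→[1+2+4+7+14+28]=56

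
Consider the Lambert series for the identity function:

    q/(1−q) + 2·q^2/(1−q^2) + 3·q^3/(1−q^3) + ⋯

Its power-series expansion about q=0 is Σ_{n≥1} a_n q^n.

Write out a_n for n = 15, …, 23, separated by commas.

24, 31, 18, 39, 20, 42, 32, 36, 24

d|15:{15,5,3,1}  Σf=15+5+3+1=24
q^16  k|16↦f(k): 1:1 2:2 4:4 8:8 16:16  a_16=31
d|17:{17,1}  Σf=17+1=18
d|18:{1,2,3,6,9,18}  Σf=1+2+3+6+9+18=39
n=19: 19·1 1·19  f→[19+1]=20
n=20: 1·20 2·10 4·5 5·4 10·2 20·1  f→[1+2+4+5+10+20]=42
d|21:{21,7,3,1}  Σf=21+7+3+1=32
[q^22] f(1)=1,f(2)=2,f(11)=11,f(22)=22 ⇒ 36
q^23  k|23↦f(k): 1:1 23:23  a_23=24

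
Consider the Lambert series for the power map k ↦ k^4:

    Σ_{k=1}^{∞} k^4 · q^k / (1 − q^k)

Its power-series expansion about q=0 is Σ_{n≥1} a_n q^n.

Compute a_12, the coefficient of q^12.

a_12 = 22386

[q^12] f(12)=20736,f(6)=1296,f(4)=256,f(3)=81,f(2)=16,f(1)=1 ⇒ 22386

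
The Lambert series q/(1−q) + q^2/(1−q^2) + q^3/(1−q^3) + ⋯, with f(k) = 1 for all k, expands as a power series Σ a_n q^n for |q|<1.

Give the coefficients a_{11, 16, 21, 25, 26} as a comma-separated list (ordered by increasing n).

n=11: 11·1 1·11  f→[1+1]=2
d|16:{16,8,4,2,1}  Σf=1+1+1+1+1=5
d|21:{21,7,3,1}  Σf=1+1+1+1=4
q^25  k|25↦f(k): 1:1 5:1 25:1  a_25=3
n=26: 1·26 2·13 13·2 26·1  f→[1+1+1+1]=4

2, 5, 4, 3, 4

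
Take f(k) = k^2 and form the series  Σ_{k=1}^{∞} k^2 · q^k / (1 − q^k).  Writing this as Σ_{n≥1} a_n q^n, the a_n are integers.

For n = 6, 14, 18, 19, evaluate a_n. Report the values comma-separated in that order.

50, 250, 455, 362

q^6  k|6↦f(k): 6:36 3:9 2:4 1:1  a_6=50
q^14  k|14↦f(k): 1:1 2:4 7:49 14:196  a_14=250
q^18  k|18↦f(k): 18:324 9:81 6:36 3:9 2:4 1:1  a_18=455
[q^19] f(19)=361,f(1)=1 ⇒ 362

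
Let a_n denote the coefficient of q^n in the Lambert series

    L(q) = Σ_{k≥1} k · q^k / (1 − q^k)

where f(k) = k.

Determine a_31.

a_31 = 32

q^31  k|31↦f(k): 1:1 31:31  a_31=32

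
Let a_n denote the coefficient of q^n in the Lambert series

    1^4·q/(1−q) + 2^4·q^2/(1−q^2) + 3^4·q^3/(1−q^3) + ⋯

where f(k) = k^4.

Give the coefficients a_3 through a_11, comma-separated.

[q^3] f(1)=1,f(3)=81 ⇒ 82
q^4  k|4↦f(k): 4:256 2:16 1:1  a_4=273
[q^5] f(1)=1,f(5)=625 ⇒ 626
d|6:{6,3,2,1}  Σf=1296+81+16+1=1394
q^7  k|7↦f(k): 1:1 7:2401  a_7=2402
[q^8] f(1)=1,f(2)=16,f(4)=256,f(8)=4096 ⇒ 4369
q^9  k|9↦f(k): 9:6561 3:81 1:1  a_9=6643
d|10:{10,5,2,1}  Σf=10000+625+16+1=10642
q^11  k|11↦f(k): 1:1 11:14641  a_11=14642

82, 273, 626, 1394, 2402, 4369, 6643, 10642, 14642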